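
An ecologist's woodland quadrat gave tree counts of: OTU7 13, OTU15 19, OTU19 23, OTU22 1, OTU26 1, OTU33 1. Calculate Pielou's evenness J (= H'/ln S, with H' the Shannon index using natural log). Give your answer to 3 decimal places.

Total N = 13+19+23+1+1+1 = 58, so the proportions are 0.22414, 0.32759, 0.39655, 0.01724, 0.01724, 0.01724 (working shown to 5 dp, full precision carried).
H' = −Σ pᵢ ln pᵢ = −((-0.33520) + (-0.36559) + (-0.36679) + (-0.07001) + (-0.07001) + (-0.07001)) = 1.27760.
With S = 6 species, ln S = 1.79176, so J = 1.27760/1.79176 = 0.71304, i.e. 0.713 to 3 decimal places.

0.713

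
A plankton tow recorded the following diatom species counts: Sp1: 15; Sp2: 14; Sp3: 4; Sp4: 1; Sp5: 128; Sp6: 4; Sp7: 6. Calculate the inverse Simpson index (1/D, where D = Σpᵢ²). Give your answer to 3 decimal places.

Total N = 15+14+4+1+128+4+6 = 172, so the proportions are 0.087209, 0.081395, 0.023256, 0.005814, 0.744186, 0.023256, 0.034884 (working shown to 6 dp, full precision carried).
D = 0.087209² + 0.081395² + 0.023256² + 0.005814² + 0.744186² + 0.023256² + 0.034884² = 0.007605 + 0.006625 + 0.000541 + 0.000034 + 0.553813 + 0.000541 + 0.001217 = 0.570376.
So 1/D = 1.75323, i.e. 1.753 to 3 decimal places.

1.753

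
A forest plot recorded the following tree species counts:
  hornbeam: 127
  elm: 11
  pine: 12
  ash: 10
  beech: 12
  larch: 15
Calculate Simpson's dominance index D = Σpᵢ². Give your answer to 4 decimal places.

Total N = 127+11+12+10+12+15 = 187, so the proportions are 0.679144, 0.058824, 0.064171, 0.053476, 0.064171, 0.080214 (working shown to 6 dp, full precision carried).
D = 0.679144² + 0.058824² + 0.064171² + 0.053476² + 0.064171² + 0.080214² = 0.461237 + 0.003460 + 0.004118 + 0.002860 + 0.004118 + 0.006434 = 0.482227.
To 4 decimal places, D = 0.4822.

0.4822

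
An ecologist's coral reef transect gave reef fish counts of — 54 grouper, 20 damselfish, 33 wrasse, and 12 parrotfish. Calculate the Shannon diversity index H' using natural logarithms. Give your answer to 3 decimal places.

1.245

Total N = 54+20+33+12 = 119, so the proportions are 0.45378, 0.16807, 0.27731, 0.10084 (working shown to 5 dp, full precision carried).
Each pᵢ ln pᵢ term: 0.45378×(-0.79014)=-0.35855, 0.16807×(-1.78339)=-0.29973, 0.27731×(-1.28262)=-0.35568, 0.10084×(-2.29422)=-0.23135.
Sum = -1.24531, so H' = 1.245.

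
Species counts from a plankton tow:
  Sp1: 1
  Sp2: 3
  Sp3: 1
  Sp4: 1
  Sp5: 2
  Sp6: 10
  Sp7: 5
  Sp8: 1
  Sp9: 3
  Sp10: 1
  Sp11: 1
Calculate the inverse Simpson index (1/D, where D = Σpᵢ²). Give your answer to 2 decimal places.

5.50

Total N = 1+3+1+1+2+10+5+1+3+1+1 = 29, so the proportions are 0.034483, 0.103448, 0.034483, 0.034483, 0.068966, 0.344828, 0.172414, 0.034483, 0.103448, 0.034483, 0.034483 (working shown to 6 dp, full precision carried).
D = 0.034483² + 0.103448² + 0.034483² + 0.034483² + 0.068966² + 0.344828² + 0.172414² + 0.034483² + 0.103448² + 0.034483² + 0.034483² = 0.001189 + 0.010702 + 0.001189 + 0.001189 + 0.004756 + 0.118906 + 0.029727 + 0.001189 + 0.010702 + 0.001189 + 0.001189 = 0.181926.
So 1/D = 5.4967, i.e. 5.50 to 2 decimal places.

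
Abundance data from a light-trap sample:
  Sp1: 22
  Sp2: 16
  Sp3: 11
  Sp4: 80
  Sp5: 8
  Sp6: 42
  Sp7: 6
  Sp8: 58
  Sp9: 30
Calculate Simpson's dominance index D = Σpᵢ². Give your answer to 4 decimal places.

0.1796

Total N = 22+16+11+80+8+42+6+58+30 = 273, so the proportions are 0.0805861, 0.0586081, 0.040293, 0.2930403, 0.029304, 0.1538462, 0.021978, 0.2124542, 0.1098901 (working shown to 7 dp, full precision carried).
D = 0.0805861² + 0.0586081² + 0.040293² + 0.2930403² + 0.029304² + 0.1538462² + 0.021978² + 0.2124542² + 0.1098901² = 0.0064941 + 0.0034349 + 0.0016235 + 0.0858726 + 0.0008587 + 0.0236686 + 0.0004830 + 0.0451368 + 0.0120758 = 0.1796482.
To 4 decimal places, D = 0.1796.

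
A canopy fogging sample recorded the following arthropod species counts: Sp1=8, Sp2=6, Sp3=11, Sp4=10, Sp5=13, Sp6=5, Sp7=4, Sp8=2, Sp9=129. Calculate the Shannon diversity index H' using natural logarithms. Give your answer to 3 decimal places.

1.236

Total N = 8+6+11+10+13+5+4+2+129 = 188, so the proportions are 0.04255, 0.03191, 0.05851, 0.05319, 0.06915, 0.0266, 0.02128, 0.01064, 0.68617 (working shown to 5 dp, full precision carried).
Each pᵢ ln pᵢ term: 0.04255×(-3.15700)=-0.13434, 0.03191×(-3.44468)=-0.10994, 0.05851×(-2.83855)=-0.16609, 0.05319×(-2.93386)=-0.15606, 0.06915×(-2.67149)=-0.18473, 0.0266×(-3.62700)=-0.09646, 0.02128×(-3.85015)=-0.08192, 0.01064×(-4.54329)=-0.04833, 0.68617×(-0.37663)=-0.25843.
Sum = -1.23630, so H' = 1.236.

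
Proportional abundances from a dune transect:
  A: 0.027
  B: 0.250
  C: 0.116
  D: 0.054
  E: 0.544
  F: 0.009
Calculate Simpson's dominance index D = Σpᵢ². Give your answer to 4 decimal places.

0.3756

D = 0.027² + 0.25² + 0.116² + 0.054² + 0.544² + 0.009² = 0.000729 + 0.062500 + 0.013456 + 0.002916 + 0.295936 + 0.000081 = 0.375618 (working shown to 6 dp, full precision carried).
To 4 decimal places, D = 0.3756.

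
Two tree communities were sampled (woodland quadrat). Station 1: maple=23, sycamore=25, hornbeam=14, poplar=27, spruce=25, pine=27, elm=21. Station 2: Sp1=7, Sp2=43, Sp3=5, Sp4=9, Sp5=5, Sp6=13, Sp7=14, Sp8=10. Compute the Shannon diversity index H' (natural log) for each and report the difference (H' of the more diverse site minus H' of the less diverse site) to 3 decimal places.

Station 1: N=162, proportions 0.141975, 0.154321, 0.08642, 0.166667, 0.154321, 0.166667, 0.12963, giving H' = 1.927614 (working shown to 6 dp, full precision carried).
Station 2: N=106, proportions 0.066038, 0.40566, 0.04717, 0.084906, 0.04717, 0.122642, 0.132075, 0.09434, giving H' = 1.790426.
Difference = |1.927614 − 1.790426| = 0.137188, i.e. 0.137 to 3 decimal places.

0.137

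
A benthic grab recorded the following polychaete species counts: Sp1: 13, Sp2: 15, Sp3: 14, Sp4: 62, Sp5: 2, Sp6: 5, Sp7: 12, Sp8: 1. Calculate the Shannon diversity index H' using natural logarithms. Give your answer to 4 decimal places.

1.5457

Total N = 13+15+14+62+2+5+12+1 = 124, so the proportions are 0.104839, 0.120968, 0.112903, 0.5, 0.016129, 0.040323, 0.096774, 0.008065 (working shown to 6 dp, full precision carried).
Each pᵢ ln pᵢ term: 0.104839×(-2.255332)=-0.236446, 0.120968×(-2.112231)=-0.255512, 0.112903×(-2.181224)=-0.246267, 0.5×(-0.693147)=-0.346574, 0.016129×(-4.127134)=-0.066567, 0.040323×(-3.210844)=-0.129470, 0.096774×(-2.335375)=-0.226004, 0.008065×(-4.820282)=-0.038873.
Sum = -1.545712, so H' = 1.5457.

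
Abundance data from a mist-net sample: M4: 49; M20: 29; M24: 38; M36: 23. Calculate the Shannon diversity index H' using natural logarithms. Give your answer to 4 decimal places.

1.3467

Total N = 49+29+38+23 = 139, so the proportions are 0.352518, 0.208633, 0.273381, 0.165468 (working shown to 6 dp, full precision carried).
Each pᵢ ln pᵢ term: 0.352518×(-1.042654)=-0.367554, 0.208633×(-1.567178)=-0.326965, 0.273381×(-1.296888)=-0.354545, 0.165468×(-1.798980)=-0.297673.
Sum = -1.346737, so H' = 1.3467.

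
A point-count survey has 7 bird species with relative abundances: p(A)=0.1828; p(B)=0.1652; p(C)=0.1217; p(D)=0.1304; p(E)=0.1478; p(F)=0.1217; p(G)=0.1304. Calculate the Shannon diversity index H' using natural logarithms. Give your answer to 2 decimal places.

Each pᵢ ln pᵢ term (working shown to 4 dp, full precision carried): 0.1828×(-1.6994)=-0.3106, 0.1652×(-1.8006)=-0.2975, 0.1217×(-2.1062)=-0.2563, 0.1304×(-2.0371)=-0.2656, 0.1478×(-1.9119)=-0.2826, 0.1217×(-2.1062)=-0.2563, 0.1304×(-2.0371)=-0.2656.
Sum = -1.9346, so H' = 1.93.

1.93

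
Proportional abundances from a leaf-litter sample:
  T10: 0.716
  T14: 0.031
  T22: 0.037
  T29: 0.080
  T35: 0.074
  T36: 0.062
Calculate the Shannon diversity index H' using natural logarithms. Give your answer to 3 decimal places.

Each pᵢ ln pᵢ term (working shown to 5 dp, full precision carried): 0.716×(-0.33408)=-0.23920, 0.031×(-3.47377)=-0.10769, 0.037×(-3.29684)=-0.12198, 0.08×(-2.52573)=-0.20206, 0.074×(-2.60369)=-0.19267, 0.062×(-2.78062)=-0.17240.
Sum = -1.03600, so H' = 1.036.

1.036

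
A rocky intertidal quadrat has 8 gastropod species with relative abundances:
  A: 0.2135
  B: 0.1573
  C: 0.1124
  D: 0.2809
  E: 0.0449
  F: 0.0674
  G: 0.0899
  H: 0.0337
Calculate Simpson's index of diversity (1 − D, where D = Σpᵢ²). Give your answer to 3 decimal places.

D = 0.2135² + 0.1573² + 0.1124² + 0.2809² + 0.0449² + 0.0674² + 0.0899² + 0.0337² = 0.04558 + 0.02474 + 0.01263 + 0.07890 + 0.00202 + 0.00454 + 0.00808 + 0.00114 = 0.17764 (working shown to 5 dp, full precision carried).
So 1 − D = 0.82236, i.e. 0.822 to 3 decimal places.

0.822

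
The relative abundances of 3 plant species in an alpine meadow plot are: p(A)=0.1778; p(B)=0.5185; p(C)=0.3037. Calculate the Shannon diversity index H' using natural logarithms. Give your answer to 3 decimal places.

Each pᵢ ln pᵢ term (working shown to 5 dp, full precision carried): 0.1778×(-1.72710)=-0.30708, 0.5185×(-0.65682)=-0.34056, 0.3037×(-1.19171)=-0.36192.
Sum = -1.00956, so H' = 1.010.

1.010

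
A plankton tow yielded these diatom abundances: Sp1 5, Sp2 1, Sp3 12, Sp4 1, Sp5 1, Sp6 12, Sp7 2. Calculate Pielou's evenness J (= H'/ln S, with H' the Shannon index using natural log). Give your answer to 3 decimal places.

Total N = 5+1+12+1+1+12+2 = 34, so the proportions are 0.14706, 0.02941, 0.35294, 0.02941, 0.02941, 0.35294, 0.05882 (working shown to 5 dp, full precision carried).
H' = −Σ pᵢ ln pᵢ = −((-0.28190) + (-0.10372) + (-0.36757) + (-0.10372) + (-0.10372) + (-0.36757) + (-0.16666)) = 1.49485.
With S = 7 species, ln S = 1.94591, so J = 1.49485/1.94591 = 0.76820, i.e. 0.768 to 3 decimal places.

0.768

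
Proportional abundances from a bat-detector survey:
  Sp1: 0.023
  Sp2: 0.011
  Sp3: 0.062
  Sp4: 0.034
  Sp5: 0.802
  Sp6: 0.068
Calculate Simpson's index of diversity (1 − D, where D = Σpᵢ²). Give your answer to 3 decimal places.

0.347

D = 0.023² + 0.011² + 0.062² + 0.034² + 0.802² + 0.068² = 0.00053 + 0.00012 + 0.00384 + 0.00116 + 0.64320 + 0.00462 = 0.65348 (working shown to 5 dp, full precision carried).
So 1 − D = 0.34652, i.e. 0.347 to 3 decimal places.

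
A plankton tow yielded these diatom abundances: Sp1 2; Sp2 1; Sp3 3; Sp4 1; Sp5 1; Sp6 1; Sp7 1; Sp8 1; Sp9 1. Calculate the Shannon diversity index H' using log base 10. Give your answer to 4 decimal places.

0.9097

Total N = 2+1+3+1+1+1+1+1+1 = 12, so the proportions are 0.166667, 0.083333, 0.25, 0.083333, 0.083333, 0.083333, 0.083333, 0.083333, 0.083333 (working shown to 6 dp, full precision carried).
Each pᵢ log₁₀ pᵢ term: 0.166667×(-0.778151)=-0.129692, 0.083333×(-1.079181)=-0.089932, 0.25×(-0.602060)=-0.150515, 0.083333×(-1.079181)=-0.089932, 0.083333×(-1.079181)=-0.089932, 0.083333×(-1.079181)=-0.089932, 0.083333×(-1.079181)=-0.089932, 0.083333×(-1.079181)=-0.089932, 0.083333×(-1.079181)=-0.089932.
Sum = -0.909729, so H' = 0.9097.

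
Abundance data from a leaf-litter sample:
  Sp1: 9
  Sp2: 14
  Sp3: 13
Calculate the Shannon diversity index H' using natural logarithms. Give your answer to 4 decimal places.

1.0817

Total N = 9+14+13 = 36, so the proportions are 0.25, 0.388889, 0.361111 (working shown to 6 dp, full precision carried).
Each pᵢ ln pᵢ term: 0.25×(-1.386294)=-0.346574, 0.388889×(-0.944462)=-0.367291, 0.361111×(-1.018570)=-0.367817.
Sum = -1.081681, so H' = 1.0817.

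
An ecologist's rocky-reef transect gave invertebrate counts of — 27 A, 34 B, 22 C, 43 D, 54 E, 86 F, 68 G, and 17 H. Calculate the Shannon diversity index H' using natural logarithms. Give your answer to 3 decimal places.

Total N = 27+34+22+43+54+86+68+17 = 351, so the proportions are 0.07692, 0.09687, 0.06268, 0.12251, 0.15385, 0.24501, 0.19373, 0.04843 (working shown to 5 dp, full precision carried).
Each pᵢ ln pᵢ term: 0.07692×(-2.56495)=-0.19730, 0.09687×(-2.33443)=-0.22613, 0.06268×(-2.76974)=-0.17360, 0.12251×(-2.09959)=-0.25721, 0.15385×(-1.87180)=-0.28797, 0.24501×(-1.40644)=-0.34460, 0.19373×(-1.64128)=-0.31797, 0.04843×(-3.02757)=-0.14663.
Sum = -1.95142, so H' = 1.951.

1.951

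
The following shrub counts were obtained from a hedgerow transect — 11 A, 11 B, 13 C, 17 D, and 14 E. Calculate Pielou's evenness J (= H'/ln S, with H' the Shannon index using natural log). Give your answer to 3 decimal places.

Total N = 11+11+13+17+14 = 66, so the proportions are 0.16667, 0.16667, 0.19697, 0.25758, 0.21212 (working shown to 5 dp, full precision carried).
H' = −Σ pᵢ ln pᵢ = −((-0.29863) + (-0.29863) + (-0.32002) + (-0.34939) + (-0.32891)) = 1.59557.
With S = 5 species, ln S = 1.60944, so J = 1.59557/1.60944 = 0.99138, i.e. 0.991 to 3 decimal places.

0.991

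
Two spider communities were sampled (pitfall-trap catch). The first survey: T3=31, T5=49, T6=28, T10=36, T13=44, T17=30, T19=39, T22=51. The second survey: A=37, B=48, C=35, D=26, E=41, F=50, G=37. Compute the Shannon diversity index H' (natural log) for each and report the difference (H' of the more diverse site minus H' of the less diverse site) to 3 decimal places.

The first survey: N=308, proportions 0.10065, 0.15909, 0.09091, 0.11688, 0.14286, 0.0974, 0.12662, 0.16558, giving H' = 2.05671 (working shown to 5 dp, full precision carried).
The second survey: N=274, proportions 0.13504, 0.17518, 0.12774, 0.09489, 0.14964, 0.18248, 0.13504, giving H' = 1.92688.
Difference = |2.05671 − 1.92688| = 0.12983, i.e. 0.130 to 3 decimal places.

0.130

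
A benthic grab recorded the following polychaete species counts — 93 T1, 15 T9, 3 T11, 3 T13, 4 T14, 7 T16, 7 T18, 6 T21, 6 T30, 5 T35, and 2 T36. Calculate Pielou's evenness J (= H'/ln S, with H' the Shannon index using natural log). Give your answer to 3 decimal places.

0.622

Total N = 93+15+3+3+4+7+7+6+6+5+2 = 151, so the proportions are 0.61589, 0.09934, 0.01987, 0.01987, 0.02649, 0.04636, 0.04636, 0.03974, 0.03974, 0.03311, 0.01325 (working shown to 5 dp, full precision carried).
H' = −Σ pᵢ ln pᵢ = −((-0.29851) + (-0.22939) + (-0.07785) + (-0.07785) + (-0.09619) + (-0.14238) + (-0.14238) + (-0.12817) + (-0.12817) + (-0.11284) + (-0.05727)) = 1.49101.
With S = 11 species, ln S = 2.39790, so J = 1.49101/2.39790 = 0.62180, i.e. 0.622 to 3 decimal places.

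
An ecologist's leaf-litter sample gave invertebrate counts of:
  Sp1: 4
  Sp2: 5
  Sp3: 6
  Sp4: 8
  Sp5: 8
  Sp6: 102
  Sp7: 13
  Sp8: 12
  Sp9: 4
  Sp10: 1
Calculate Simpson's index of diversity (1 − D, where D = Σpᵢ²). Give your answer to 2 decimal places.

0.59

Total N = 4+5+6+8+8+102+13+12+4+1 = 163, so the proportions are 0.0245, 0.0307, 0.0368, 0.0491, 0.0491, 0.6258, 0.0798, 0.0736, 0.0245, 0.0061 (working shown to 4 dp, full precision carried).
D = 0.0245² + 0.0307² + 0.0368² + 0.0491² + 0.0491² + 0.6258² + 0.0798² + 0.0736² + 0.0245² + 0.0061² = 0.0006 + 0.0009 + 0.0014 + 0.0024 + 0.0024 + 0.3916 + 0.0064 + 0.0054 + 0.0006 + 0.0000 = 0.4117.
So 1 − D = 0.5883, i.e. 0.59 to 2 decimal places.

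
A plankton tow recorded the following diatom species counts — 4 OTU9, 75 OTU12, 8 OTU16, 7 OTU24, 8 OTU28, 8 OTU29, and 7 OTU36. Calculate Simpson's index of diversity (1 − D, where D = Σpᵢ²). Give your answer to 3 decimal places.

0.567

Total N = 4+75+8+7+8+8+7 = 117, so the proportions are 0.03419, 0.64103, 0.06838, 0.05983, 0.06838, 0.06838, 0.05983 (working shown to 5 dp, full precision carried).
D = 0.03419² + 0.64103² + 0.06838² + 0.05983² + 0.06838² + 0.06838² + 0.05983² = 0.00117 + 0.41091 + 0.00468 + 0.00358 + 0.00468 + 0.00468 + 0.00358 = 0.43327.
So 1 − D = 0.56673, i.e. 0.567 to 3 decimal places.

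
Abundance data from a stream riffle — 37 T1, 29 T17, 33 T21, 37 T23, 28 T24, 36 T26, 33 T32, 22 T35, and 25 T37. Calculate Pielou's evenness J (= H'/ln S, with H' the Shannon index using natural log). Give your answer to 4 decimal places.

Total N = 37+29+33+37+28+36+33+22+25 = 280, so the proportions are 0.132143, 0.103571, 0.117857, 0.132143, 0.1, 0.128571, 0.117857, 0.078571, 0.089286 (working shown to 6 dp, full precision carried).
H' = −Σ pᵢ ln pᵢ = −((-0.267440) + (-0.234848) + (-0.252012) + (-0.267440) + (-0.230259) + (-0.263735) + (-0.252012) + (-0.199866) + (-0.215707)) = 2.183317.
With S = 9 species, ln S = 2.197225, so J = 2.183317/2.197225 = 0.993671, i.e. 0.9937 to 4 decimal places.

0.9937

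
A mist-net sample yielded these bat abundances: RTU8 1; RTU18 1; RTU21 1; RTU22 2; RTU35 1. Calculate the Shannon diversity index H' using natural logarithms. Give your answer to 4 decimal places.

Total N = 1+1+1+2+1 = 6, so the proportions are 0.166667, 0.166667, 0.166667, 0.333333, 0.166667 (working shown to 6 dp, full precision carried).
Each pᵢ ln pᵢ term: 0.166667×(-1.791759)=-0.298627, 0.166667×(-1.791759)=-0.298627, 0.166667×(-1.791759)=-0.298627, 0.333333×(-1.098612)=-0.366204, 0.166667×(-1.791759)=-0.298627.
Sum = -1.560710, so H' = 1.5607.

1.5607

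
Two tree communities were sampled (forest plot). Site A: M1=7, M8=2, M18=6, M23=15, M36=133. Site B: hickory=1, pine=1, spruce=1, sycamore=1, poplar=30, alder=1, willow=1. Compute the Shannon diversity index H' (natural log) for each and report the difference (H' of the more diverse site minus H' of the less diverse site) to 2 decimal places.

0.05

Site A: N=163, proportions 0.0429, 0.0123, 0.0368, 0.092, 0.816, giving H' = 0.6962 (working shown to 4 dp, full precision carried).
Site B: N=36, proportions 0.0278, 0.0278, 0.0278, 0.0278, 0.8333, 0.0278, 0.0278, giving H' = 0.7492.
Difference = |0.6962 − 0.7492| = 0.0530, i.e. 0.05 to 2 decimal places.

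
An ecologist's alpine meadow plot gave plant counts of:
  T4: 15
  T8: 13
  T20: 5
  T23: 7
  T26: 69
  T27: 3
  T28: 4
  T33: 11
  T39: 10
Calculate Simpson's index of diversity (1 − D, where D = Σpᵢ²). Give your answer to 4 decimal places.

Total N = 15+13+5+7+69+3+4+11+10 = 137, so the proportions are 0.109489, 0.094891, 0.036496, 0.051095, 0.50365, 0.021898, 0.029197, 0.080292, 0.072993 (working shown to 6 dp, full precision carried).
D = 0.109489² + 0.094891² + 0.036496² + 0.051095² + 0.50365² + 0.021898² + 0.029197² + 0.080292² + 0.072993² = 0.011988 + 0.009004 + 0.001332 + 0.002611 + 0.253663 + 0.000480 + 0.000852 + 0.006447 + 0.005328 = 0.291704.
So 1 − D = 0.708296, i.e. 0.7083 to 4 decimal places.

0.7083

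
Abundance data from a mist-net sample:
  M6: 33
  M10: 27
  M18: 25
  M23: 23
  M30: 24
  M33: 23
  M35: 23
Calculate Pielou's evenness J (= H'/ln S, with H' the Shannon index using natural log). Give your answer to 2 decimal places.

1.00

Total N = 33+27+25+23+24+23+23 = 178, so the proportions are 0.1854, 0.1517, 0.1404, 0.1292, 0.1348, 0.1292, 0.1292 (working shown to 4 dp, full precision carried).
H' = −Σ pᵢ ln pᵢ = −((-0.3124) + (-0.2861) + (-0.2757) + (-0.2644) + (-0.2702) + (-0.2644) + (-0.2644)) = 1.9376.
With S = 7 species, ln S = 1.9459, so J = 1.9376/1.9459 = 0.9957, i.e. 1.00 to 2 decimal places.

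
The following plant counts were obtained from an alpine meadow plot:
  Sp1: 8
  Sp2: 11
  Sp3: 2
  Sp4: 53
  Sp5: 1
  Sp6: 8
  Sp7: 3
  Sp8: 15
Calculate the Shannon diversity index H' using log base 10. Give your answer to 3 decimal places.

0.648

Total N = 8+11+2+53+1+8+3+15 = 101, so the proportions are 0.07921, 0.10891, 0.0198, 0.52475, 0.0099, 0.07921, 0.0297, 0.14851 (working shown to 5 dp, full precision carried).
Each pᵢ log₁₀ pᵢ term: 0.07921×(-1.10123)=-0.08723, 0.10891×(-0.96293)=-0.10487, 0.0198×(-1.70329)=-0.03373, 0.52475×(-0.28005)=-0.14695, 0.0099×(-2.00432)=-0.01984, 0.07921×(-1.10123)=-0.08723, 0.0297×(-1.52720)=-0.04536, 0.14851×(-0.82823)=-0.12300.
Sum = -0.64822, so H' = 0.648.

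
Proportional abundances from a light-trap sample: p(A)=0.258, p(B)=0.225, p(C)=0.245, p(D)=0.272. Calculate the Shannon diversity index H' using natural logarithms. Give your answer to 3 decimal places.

1.384

Each pᵢ ln pᵢ term (working shown to 5 dp, full precision carried): 0.258×(-1.35480)=-0.34954, 0.225×(-1.49165)=-0.33562, 0.245×(-1.40650)=-0.34459, 0.272×(-1.30195)=-0.35413.
Sum = -1.38388, so H' = 1.384.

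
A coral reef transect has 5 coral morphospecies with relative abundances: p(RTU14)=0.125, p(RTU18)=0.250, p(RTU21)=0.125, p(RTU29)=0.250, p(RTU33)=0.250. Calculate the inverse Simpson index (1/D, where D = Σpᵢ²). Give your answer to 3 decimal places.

4.571

D = 0.125² + 0.25² + 0.125² + 0.25² + 0.25² = 0.0156250 + 0.0625000 + 0.0156250 + 0.0625000 + 0.0625000 = 0.2187500 (working shown to 7 dp, full precision carried).
So 1/D = 4.57143, i.e. 4.571 to 3 decimal places.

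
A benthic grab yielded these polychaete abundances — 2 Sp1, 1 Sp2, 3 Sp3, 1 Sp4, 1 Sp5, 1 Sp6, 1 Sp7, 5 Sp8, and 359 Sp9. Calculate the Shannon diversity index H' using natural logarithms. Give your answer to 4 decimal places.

Total N = 2+1+3+1+1+1+1+5+359 = 374, so the proportions are 0.005348, 0.002674, 0.008021, 0.002674, 0.002674, 0.002674, 0.002674, 0.013369, 0.959893 (working shown to 6 dp, full precision carried).
Each pᵢ ln pᵢ term: 0.005348×(-5.231109)=-0.027974, 0.002674×(-5.924256)=-0.015840, 0.008021×(-4.825644)=-0.038708, 0.002674×(-5.924256)=-0.015840, 0.002674×(-5.924256)=-0.015840, 0.002674×(-5.924256)=-0.015840, 0.002674×(-5.924256)=-0.015840, 0.013369×(-4.314818)=-0.057685, 0.959893×(-0.040933)=-0.039292.
Sum = -0.242860, so H' = 0.2429.

0.2429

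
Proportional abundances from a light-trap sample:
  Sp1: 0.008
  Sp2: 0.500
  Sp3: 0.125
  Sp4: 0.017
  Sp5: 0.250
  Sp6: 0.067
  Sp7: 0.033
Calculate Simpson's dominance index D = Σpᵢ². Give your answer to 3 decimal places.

0.334

D = 0.008² + 0.5² + 0.125² + 0.017² + 0.25² + 0.067² + 0.033² = 0.00006 + 0.25000 + 0.01562 + 0.00029 + 0.06250 + 0.00449 + 0.00109 = 0.33406 (working shown to 5 dp, full precision carried).
To 3 decimal places, D = 0.334.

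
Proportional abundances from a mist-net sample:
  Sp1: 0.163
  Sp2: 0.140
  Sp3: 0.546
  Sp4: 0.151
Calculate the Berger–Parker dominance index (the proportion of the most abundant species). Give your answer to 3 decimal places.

0.546

The largest proportion is 0.546, i.e. d = 0.546 to 3 decimal places.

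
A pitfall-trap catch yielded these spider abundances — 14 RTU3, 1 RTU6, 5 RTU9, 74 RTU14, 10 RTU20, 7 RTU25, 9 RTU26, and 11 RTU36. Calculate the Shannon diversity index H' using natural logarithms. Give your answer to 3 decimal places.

1.468

Total N = 14+1+5+74+10+7+9+11 = 131, so the proportions are 0.10687, 0.00763, 0.03817, 0.56489, 0.07634, 0.05344, 0.0687, 0.08397 (working shown to 5 dp, full precision carried).
Each pᵢ ln pᵢ term: 0.10687×(-2.23614)=-0.23898, 0.00763×(-4.87520)=-0.03722, 0.03817×(-3.26576)=-0.12465, 0.56489×(-0.57113)=-0.32262, 0.07634×(-2.57261)=-0.19638, 0.05344×(-2.92929)=-0.15653, 0.0687×(-2.67797)=-0.18398, 0.08397×(-2.47730)=-0.20802.
Sum = -1.46837, so H' = 1.468.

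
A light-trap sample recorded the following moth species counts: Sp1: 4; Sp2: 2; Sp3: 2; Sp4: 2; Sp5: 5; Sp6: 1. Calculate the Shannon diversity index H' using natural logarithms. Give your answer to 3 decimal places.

1.663

Total N = 4+2+2+2+5+1 = 16, so the proportions are 0.25, 0.125, 0.125, 0.125, 0.3125, 0.0625 (working shown to 5 dp, full precision carried).
Each pᵢ ln pᵢ term: 0.25×(-1.38629)=-0.34657, 0.125×(-2.07944)=-0.25993, 0.125×(-2.07944)=-0.25993, 0.125×(-2.07944)=-0.25993, 0.3125×(-1.16315)=-0.36348, 0.0625×(-2.77259)=-0.17329.
Sum = -1.66314, so H' = 1.663.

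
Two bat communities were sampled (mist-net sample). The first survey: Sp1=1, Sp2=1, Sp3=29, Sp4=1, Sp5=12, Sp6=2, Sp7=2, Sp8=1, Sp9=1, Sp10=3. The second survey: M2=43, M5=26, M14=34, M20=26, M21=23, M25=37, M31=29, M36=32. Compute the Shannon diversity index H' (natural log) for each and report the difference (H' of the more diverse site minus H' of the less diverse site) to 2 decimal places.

0.61

The first survey: N=53, proportions 0.0189, 0.0189, 0.5472, 0.0189, 0.2264, 0.0377, 0.0377, 0.0189, 0.0189, 0.0566, giving H' = 1.4507 (working shown to 4 dp, full precision carried).
The second survey: N=250, proportions 0.172, 0.104, 0.136, 0.104, 0.092, 0.148, 0.116, 0.128, giving H' = 2.0602.
Difference = |1.4507 − 2.0602| = 0.6095, i.e. 0.61 to 2 decimal places.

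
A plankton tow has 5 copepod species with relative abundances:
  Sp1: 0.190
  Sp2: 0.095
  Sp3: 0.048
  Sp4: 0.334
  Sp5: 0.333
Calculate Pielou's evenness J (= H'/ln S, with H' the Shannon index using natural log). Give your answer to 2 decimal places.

H' = −Σ pᵢ ln pᵢ = −((-0.3155) + (-0.2236) + (-0.1458) + (-0.3663) + (-0.3662)) = 1.4174 (working shown to 4 dp, full precision carried).
With S = 5 species, ln S = 1.6094, so J = 1.4174/1.6094 = 0.8807, i.e. 0.88 to 2 decimal places.

0.88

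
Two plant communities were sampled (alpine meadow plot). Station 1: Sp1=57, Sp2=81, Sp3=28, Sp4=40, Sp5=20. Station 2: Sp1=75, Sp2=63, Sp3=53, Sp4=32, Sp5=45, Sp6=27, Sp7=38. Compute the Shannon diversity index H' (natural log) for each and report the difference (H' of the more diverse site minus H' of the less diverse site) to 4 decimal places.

0.3952

Station 1: N=226, proportions 0.252212, 0.358407, 0.123894, 0.176991, 0.088496, giving H' = 1.494978 (working shown to 6 dp, full precision carried).
Station 2: N=333, proportions 0.225225, 0.189189, 0.159159, 0.096096, 0.135135, 0.081081, 0.114114, giving H' = 1.890203.
Difference = |1.494978 − 1.890203| = 0.395225, i.e. 0.3952 to 4 decimal places.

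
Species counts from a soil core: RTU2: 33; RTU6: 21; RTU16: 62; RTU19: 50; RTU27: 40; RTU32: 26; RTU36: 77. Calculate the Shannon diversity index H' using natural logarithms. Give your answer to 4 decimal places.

Total N = 33+21+62+50+40+26+77 = 309, so the proportions are 0.106796, 0.067961, 0.200647, 0.161812, 0.12945, 0.084142, 0.249191 (working shown to 6 dp, full precision carried).
Each pᵢ ln pᵢ term: 0.106796×(-2.236834)=-0.238885, 0.067961×(-2.688819)=-0.182735, 0.200647×(-1.606207)=-0.322281, 0.161812×(-1.821318)=-0.294712, 0.12945×(-2.044462)=-0.264655, 0.084142×(-2.475245)=-0.208273, 0.249191×(-1.389536)=-0.346260.
Sum = -1.857801, so H' = 1.8578.

1.8578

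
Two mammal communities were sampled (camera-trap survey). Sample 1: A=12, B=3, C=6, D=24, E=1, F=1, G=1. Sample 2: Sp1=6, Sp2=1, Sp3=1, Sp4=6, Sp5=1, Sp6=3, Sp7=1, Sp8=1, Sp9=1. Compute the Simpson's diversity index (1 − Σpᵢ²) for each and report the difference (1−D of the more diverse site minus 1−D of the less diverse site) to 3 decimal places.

Sample 1: N=48, proportions 0.25, 0.0625, 0.125, 0.5, 0.02083, 0.02083, 0.02083, giving 1−D = 0.66667 (working shown to 5 dp, full precision carried).
Sample 2: N=21, proportions 0.28571, 0.04762, 0.04762, 0.28571, 0.04762, 0.14286, 0.04762, 0.04762, 0.04762, giving 1−D = 0.80272.
Difference = |0.66667 − 0.80272| = 0.13605, i.e. 0.136 to 3 decimal places.

0.136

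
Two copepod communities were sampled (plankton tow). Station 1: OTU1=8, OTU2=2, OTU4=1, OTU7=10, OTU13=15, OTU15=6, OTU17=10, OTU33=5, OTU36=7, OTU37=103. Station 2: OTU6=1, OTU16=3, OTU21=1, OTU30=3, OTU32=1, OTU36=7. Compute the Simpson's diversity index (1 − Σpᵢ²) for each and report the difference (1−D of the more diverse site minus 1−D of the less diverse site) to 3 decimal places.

Station 1: N=167, proportions 0.0479, 0.01198, 0.00599, 0.05988, 0.08982, 0.03593, 0.05988, 0.02994, 0.04192, 0.61677, giving 1−D = 0.59794 (working shown to 5 dp, full precision carried).
Station 2: N=16, proportions 0.0625, 0.1875, 0.0625, 0.1875, 0.0625, 0.4375, giving 1−D = 0.72656.
Difference = |0.59794 − 0.72656| = 0.12862, i.e. 0.129 to 3 decimal places.

0.129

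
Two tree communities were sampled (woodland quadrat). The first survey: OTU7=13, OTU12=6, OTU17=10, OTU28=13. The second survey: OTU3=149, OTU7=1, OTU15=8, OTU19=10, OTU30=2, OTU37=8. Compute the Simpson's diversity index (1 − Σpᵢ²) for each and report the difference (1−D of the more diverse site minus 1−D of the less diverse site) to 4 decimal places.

The first survey: N=42, proportions 0.30952381, 0.14285714, 0.23809524, 0.30952381, giving 1−D = 0.73129252 (working shown to 8 dp, full precision carried).
The second survey: N=178, proportions 0.83707865, 0.00561798, 0.04494382, 0.05617978, 0.01123596, 0.04494382, giving 1−D = 0.29194546.
Difference = |0.73129252 − 0.29194546| = 0.43934706, i.e. 0.4393 to 4 decimal places.

0.4393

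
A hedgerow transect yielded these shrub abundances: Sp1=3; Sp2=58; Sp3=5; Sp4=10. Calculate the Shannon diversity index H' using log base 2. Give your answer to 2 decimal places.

1.12

Total N = 3+58+5+10 = 76, so the proportions are 0.03947, 0.76316, 0.06579, 0.13158 (working shown to 5 dp, full precision carried).
Each pᵢ log₂ pᵢ term: 0.03947×(-4.66297)=-0.18406, 0.76316×(-0.38995)=-0.29759, 0.06579×(-3.92600)=-0.25829, 0.13158×(-2.92600)=-0.38500.
Sum = -1.12494, so H' = 1.12.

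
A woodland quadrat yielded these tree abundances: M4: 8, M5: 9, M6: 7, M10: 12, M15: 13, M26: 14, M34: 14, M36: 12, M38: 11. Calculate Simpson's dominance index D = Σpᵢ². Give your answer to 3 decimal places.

Total N = 8+9+7+12+13+14+14+12+11 = 100, so the proportions are 0.08, 0.09, 0.07, 0.12, 0.13, 0.14, 0.14, 0.12, 0.11 (working shown to 5 dp, full precision carried).
D = 0.08² + 0.09² + 0.07² + 0.12² + 0.13² + 0.14² + 0.14² + 0.12² + 0.11² = 0.00640 + 0.00810 + 0.00490 + 0.01440 + 0.01690 + 0.01960 + 0.01960 + 0.01440 + 0.01210 = 0.11640.
To 3 decimal places, D = 0.116.

0.116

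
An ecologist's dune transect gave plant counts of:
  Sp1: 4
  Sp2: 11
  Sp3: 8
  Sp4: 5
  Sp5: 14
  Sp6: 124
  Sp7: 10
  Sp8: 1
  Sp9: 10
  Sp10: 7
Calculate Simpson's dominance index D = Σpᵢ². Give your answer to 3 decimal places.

Total N = 4+11+8+5+14+124+10+1+10+7 = 194, so the proportions are 0.02062, 0.0567, 0.04124, 0.02577, 0.07216, 0.63918, 0.05155, 0.00515, 0.05155, 0.03608 (working shown to 5 dp, full precision carried).
D = 0.02062² + 0.0567² + 0.04124² + 0.02577² + 0.07216² + 0.63918² + 0.05155² + 0.00515² + 0.05155² + 0.03608² = 0.00043 + 0.00322 + 0.00170 + 0.00066 + 0.00521 + 0.40855 + 0.00266 + 0.00003 + 0.00266 + 0.00130 = 0.42640.
To 3 decimal places, D = 0.426.

0.426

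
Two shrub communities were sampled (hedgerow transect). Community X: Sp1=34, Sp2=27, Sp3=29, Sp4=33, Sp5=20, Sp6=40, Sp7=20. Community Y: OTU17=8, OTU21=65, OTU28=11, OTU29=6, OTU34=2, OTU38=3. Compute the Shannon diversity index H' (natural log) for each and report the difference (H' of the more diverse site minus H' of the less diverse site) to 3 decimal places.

Community X: N=203, proportions 0.16749, 0.133, 0.14286, 0.16256, 0.09852, 0.19704, 0.09852, giving H' = 1.91762 (working shown to 5 dp, full precision carried).
Community Y: N=95, proportions 0.08421, 0.68421, 0.11579, 0.06316, 0.02105, 0.03158, giving H' = 1.08251.
Difference = |1.91762 − 1.08251| = 0.83511, i.e. 0.835 to 3 decimal places.

0.835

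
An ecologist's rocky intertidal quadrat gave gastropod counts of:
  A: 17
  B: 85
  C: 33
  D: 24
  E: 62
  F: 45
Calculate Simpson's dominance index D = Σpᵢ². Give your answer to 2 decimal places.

Total N = 17+85+33+24+62+45 = 266, so the proportions are 0.0639, 0.3195, 0.1241, 0.0902, 0.2331, 0.1692 (working shown to 4 dp, full precision carried).
D = 0.0639² + 0.3195² + 0.1241² + 0.0902² + 0.2331² + 0.1692² = 0.0041 + 0.1021 + 0.0154 + 0.0081 + 0.0543 + 0.0286 = 0.2127.
To 2 decimal places, D = 0.21.

0.21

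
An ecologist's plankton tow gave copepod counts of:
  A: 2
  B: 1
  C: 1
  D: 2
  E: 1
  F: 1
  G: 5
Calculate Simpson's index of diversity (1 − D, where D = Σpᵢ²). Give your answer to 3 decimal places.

0.781

Total N = 2+1+1+2+1+1+5 = 13, so the proportions are 0.15385, 0.07692, 0.07692, 0.15385, 0.07692, 0.07692, 0.38462 (working shown to 5 dp, full precision carried).
D = 0.15385² + 0.07692² + 0.07692² + 0.15385² + 0.07692² + 0.07692² + 0.38462² = 0.02367 + 0.00592 + 0.00592 + 0.02367 + 0.00592 + 0.00592 + 0.14793 = 0.21893.
So 1 − D = 0.78107, i.e. 0.781 to 3 decimal places.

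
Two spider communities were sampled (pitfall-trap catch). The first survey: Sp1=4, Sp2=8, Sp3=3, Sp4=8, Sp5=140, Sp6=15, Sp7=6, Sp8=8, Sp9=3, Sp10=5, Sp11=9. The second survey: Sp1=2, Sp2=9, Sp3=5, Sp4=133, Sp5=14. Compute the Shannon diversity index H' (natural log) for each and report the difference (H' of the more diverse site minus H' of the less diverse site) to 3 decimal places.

0.659

The first survey: N=209, proportions 0.01913876, 0.03827751, 0.01435407, 0.03827751, 0.66985646, 0.07177033, 0.02870813, 0.03827751, 0.01435407, 0.02392344, 0.0430622, giving H' = 1.35636819 (working shown to 8 dp, full precision carried).
The second survey: N=163, proportions 0.01226994, 0.05521472, 0.03067485, 0.81595092, 0.08588957, giving H' = 0.69760455.
Difference = |1.35636819 − 0.69760455| = 0.65876364, i.e. 0.659 to 3 decimal places.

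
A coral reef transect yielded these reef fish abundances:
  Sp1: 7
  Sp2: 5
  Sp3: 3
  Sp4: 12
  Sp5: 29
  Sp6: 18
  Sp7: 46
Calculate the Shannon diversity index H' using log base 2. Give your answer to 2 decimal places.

Total N = 7+5+3+12+29+18+46 = 120, so the proportions are 0.0583, 0.0417, 0.025, 0.1, 0.2417, 0.15, 0.3833 (working shown to 4 dp, full precision carried).
Each pᵢ log₂ pᵢ term: 0.0583×(-4.0995)=-0.2391, 0.0417×(-4.5850)=-0.1910, 0.025×(-5.3219)=-0.1330, 0.1×(-3.3219)=-0.3322, 0.2417×(-2.0489)=-0.4952, 0.15×(-2.7370)=-0.4105, 0.3833×(-1.3833)=-0.5303.
Sum = -2.3314, so H' = 2.33.

2.33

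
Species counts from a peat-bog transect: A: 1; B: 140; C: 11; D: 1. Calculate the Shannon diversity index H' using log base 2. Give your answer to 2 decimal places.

Total N = 1+140+11+1 = 153, so the proportions are 0.0065, 0.915, 0.0719, 0.0065 (working shown to 4 dp, full precision carried).
Each pᵢ log₂ pᵢ term: 0.0065×(-7.2574)=-0.0474, 0.915×(-0.1281)=-0.1172, 0.0719×(-3.7980)=-0.2731, 0.0065×(-7.2574)=-0.0474.
Sum = -0.4851, so H' = 0.49.

0.49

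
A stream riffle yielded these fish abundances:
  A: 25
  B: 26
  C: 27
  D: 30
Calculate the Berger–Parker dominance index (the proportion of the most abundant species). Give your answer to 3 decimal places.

0.278

Total N = 25+26+27+30 = 108, so the proportions are 0.23148, 0.24074, 0.25, 0.27778 (working shown to 5 dp, full precision carried).
The largest proportion is 0.27778, i.e. d = 0.278 to 3 decimal places.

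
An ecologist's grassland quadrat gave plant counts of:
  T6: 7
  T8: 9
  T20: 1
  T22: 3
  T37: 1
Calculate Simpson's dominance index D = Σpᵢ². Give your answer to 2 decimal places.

0.32

Total N = 7+9+1+3+1 = 21, so the proportions are 0.3333, 0.4286, 0.0476, 0.1429, 0.0476 (working shown to 4 dp, full precision carried).
D = 0.3333² + 0.4286² + 0.0476² + 0.1429² + 0.0476² = 0.1111 + 0.1837 + 0.0023 + 0.0204 + 0.0023 = 0.3197.
To 2 decimal places, D = 0.32.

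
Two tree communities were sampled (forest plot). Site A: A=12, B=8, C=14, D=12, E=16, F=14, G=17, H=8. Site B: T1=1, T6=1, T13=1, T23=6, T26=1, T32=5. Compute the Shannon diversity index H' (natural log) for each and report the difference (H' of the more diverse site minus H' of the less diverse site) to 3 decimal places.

Site A: N=101, proportions 0.11881, 0.07921, 0.13861, 0.11881, 0.15842, 0.13861, 0.16832, 0.07921, giving H' = 2.04751 (working shown to 5 dp, full precision carried).
Site B: N=15, proportions 0.06667, 0.06667, 0.06667, 0.4, 0.06667, 0.33333, giving H' = 1.45487.
Difference = |2.04751 − 1.45487| = 0.59264, i.e. 0.593 to 3 decimal places.

0.593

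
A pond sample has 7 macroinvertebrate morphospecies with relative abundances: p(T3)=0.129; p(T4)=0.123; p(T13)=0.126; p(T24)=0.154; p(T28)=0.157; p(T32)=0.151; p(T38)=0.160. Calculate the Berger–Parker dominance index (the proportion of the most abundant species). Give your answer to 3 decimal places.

0.160

The largest proportion is 0.16, i.e. d = 0.160 to 3 decimal places.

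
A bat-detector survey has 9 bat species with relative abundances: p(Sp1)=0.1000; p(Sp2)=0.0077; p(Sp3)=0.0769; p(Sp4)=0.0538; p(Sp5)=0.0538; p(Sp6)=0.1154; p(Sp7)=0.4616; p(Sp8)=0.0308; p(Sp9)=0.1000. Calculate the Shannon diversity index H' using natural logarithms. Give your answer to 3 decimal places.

Each pᵢ ln pᵢ term (working shown to 5 dp, full precision carried): 0.1×(-2.30259)=-0.23026, 0.0077×(-4.86653)=-0.03747, 0.0769×(-2.56525)=-0.19727, 0.0538×(-2.92248)=-0.15723, 0.0538×(-2.92248)=-0.15723, 0.1154×(-2.15935)=-0.24919, 0.4616×(-0.77306)=-0.35684, 0.0308×(-3.48024)=-0.10719, 0.1×(-2.30259)=-0.23026.
Sum = -1.72294, so H' = 1.723.

1.723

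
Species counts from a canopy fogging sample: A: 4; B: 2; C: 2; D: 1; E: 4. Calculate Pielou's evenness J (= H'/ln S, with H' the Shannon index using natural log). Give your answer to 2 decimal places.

Total N = 4+2+2+1+4 = 13, so the proportions are 0.3077, 0.1538, 0.1538, 0.0769, 0.3077 (working shown to 4 dp, full precision carried).
H' = −Σ pᵢ ln pᵢ = −((-0.3627) + (-0.2880) + (-0.2880) + (-0.1973) + (-0.3627)) = 1.4986.
With S = 5 species, ln S = 1.6094, so J = 1.4986/1.6094 = 0.9311, i.e. 0.93 to 2 decimal places.

0.93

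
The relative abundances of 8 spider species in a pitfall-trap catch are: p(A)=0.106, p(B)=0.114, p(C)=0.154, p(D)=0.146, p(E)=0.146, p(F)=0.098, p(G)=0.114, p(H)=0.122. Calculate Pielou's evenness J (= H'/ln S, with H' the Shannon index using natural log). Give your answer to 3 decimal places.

H' = −Σ pᵢ ln pᵢ = −((-0.23790) + (-0.24756) + (-0.28810) + (-0.28093) + (-0.28093) + (-0.22763) + (-0.24756) + (-0.25666)) = 2.06726 (working shown to 5 dp, full precision carried).
With S = 8 species, ln S = 2.07944, so J = 2.06726/2.07944 = 0.99414, i.e. 0.994 to 3 decimal places.

0.994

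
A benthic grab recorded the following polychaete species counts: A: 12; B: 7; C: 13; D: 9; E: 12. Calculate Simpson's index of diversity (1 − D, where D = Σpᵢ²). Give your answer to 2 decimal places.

Total N = 12+7+13+9+12 = 53, so the proportions are 0.2264, 0.1321, 0.2453, 0.1698, 0.2264 (working shown to 4 dp, full precision carried).
D = 0.2264² + 0.1321² + 0.2453² + 0.1698² + 0.2264² = 0.0513 + 0.0174 + 0.0602 + 0.0288 + 0.0513 = 0.2090.
So 1 − D = 0.7910, i.e. 0.79 to 2 decimal places.

0.79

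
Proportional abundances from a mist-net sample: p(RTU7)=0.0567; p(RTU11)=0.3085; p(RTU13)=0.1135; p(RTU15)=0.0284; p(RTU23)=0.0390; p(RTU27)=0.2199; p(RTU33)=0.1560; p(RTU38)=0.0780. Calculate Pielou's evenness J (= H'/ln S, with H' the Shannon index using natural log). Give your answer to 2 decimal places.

H' = −Σ pᵢ ln pᵢ = −((-0.1627) + (-0.3628) + (-0.2470) + (-0.1011) + (-0.1265) + (-0.3331) + (-0.2898) + (-0.1990)) = 1.8220 (working shown to 4 dp, full precision carried).
With S = 8 species, ln S = 2.0794, so J = 1.8220/2.0794 = 0.8762, i.e. 0.88 to 2 decimal places.

0.88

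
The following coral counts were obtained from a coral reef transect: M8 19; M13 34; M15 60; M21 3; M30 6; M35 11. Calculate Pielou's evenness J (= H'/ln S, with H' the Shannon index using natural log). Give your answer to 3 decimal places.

0.791

Total N = 19+34+60+3+6+11 = 133, so the proportions are 0.14286, 0.25564, 0.45113, 0.02256, 0.04511, 0.08271 (working shown to 5 dp, full precision carried).
H' = −Σ pᵢ ln pᵢ = −((-0.27799) + (-0.34869) + (-0.35910) + (-0.08553) + (-0.13979) + (-0.20614)) = 1.41723.
With S = 6 species, ln S = 1.79176, so J = 1.41723/1.79176 = 0.79097, i.e. 0.791 to 3 decimal places.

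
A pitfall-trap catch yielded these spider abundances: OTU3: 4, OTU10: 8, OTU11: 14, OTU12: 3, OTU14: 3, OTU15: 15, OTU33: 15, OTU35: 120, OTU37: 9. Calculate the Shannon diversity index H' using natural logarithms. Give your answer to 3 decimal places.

Total N = 4+8+14+3+3+15+15+120+9 = 191, so the proportions are 0.02094, 0.04188, 0.0733, 0.01571, 0.01571, 0.07853, 0.07853, 0.62827, 0.04712 (working shown to 5 dp, full precision carried).
Each pᵢ ln pᵢ term: 0.02094×(-3.86598)=-0.08096, 0.04188×(-3.17283)=-0.13289, 0.0733×(-2.61322)=-0.19154, 0.01571×(-4.15366)=-0.06524, 0.01571×(-4.15366)=-0.06524, 0.07853×(-2.54422)=-0.19981, 0.07853×(-2.54422)=-0.19981, 0.62827×(-0.46478)=-0.29201, 0.04712×(-3.05505)=-0.14396.
Sum = -1.37146, so H' = 1.371.

1.371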